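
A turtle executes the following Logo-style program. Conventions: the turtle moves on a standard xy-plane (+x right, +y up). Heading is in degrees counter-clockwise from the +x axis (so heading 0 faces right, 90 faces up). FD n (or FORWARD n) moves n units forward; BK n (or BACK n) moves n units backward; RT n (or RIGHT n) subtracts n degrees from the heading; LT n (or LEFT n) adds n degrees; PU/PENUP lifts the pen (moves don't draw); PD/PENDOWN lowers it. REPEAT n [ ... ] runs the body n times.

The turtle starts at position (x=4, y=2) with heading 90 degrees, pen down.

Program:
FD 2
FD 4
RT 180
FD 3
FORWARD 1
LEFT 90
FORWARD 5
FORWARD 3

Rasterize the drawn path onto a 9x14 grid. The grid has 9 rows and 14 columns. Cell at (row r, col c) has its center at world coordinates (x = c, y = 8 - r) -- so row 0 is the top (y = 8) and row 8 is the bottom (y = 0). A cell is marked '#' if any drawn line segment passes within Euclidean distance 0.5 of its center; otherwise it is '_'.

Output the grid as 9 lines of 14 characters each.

Answer: ____#_________
____#_________
____#_________
____#_________
____#########_
____#_________
____#_________
______________
______________

Derivation:
Segment 0: (4,2) -> (4,4)
Segment 1: (4,4) -> (4,8)
Segment 2: (4,8) -> (4,5)
Segment 3: (4,5) -> (4,4)
Segment 4: (4,4) -> (9,4)
Segment 5: (9,4) -> (12,4)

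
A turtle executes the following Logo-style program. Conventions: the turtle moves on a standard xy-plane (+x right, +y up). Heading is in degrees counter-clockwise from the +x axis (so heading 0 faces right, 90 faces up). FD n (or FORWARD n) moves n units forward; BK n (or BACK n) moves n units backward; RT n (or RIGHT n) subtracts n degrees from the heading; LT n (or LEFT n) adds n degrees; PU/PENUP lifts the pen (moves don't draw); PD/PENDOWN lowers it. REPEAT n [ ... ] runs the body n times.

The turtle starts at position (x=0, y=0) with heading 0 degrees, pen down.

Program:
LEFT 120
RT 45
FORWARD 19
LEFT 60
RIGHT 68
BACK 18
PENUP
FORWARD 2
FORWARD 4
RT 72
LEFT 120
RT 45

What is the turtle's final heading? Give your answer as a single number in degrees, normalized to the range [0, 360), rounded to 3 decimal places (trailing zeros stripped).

Answer: 70

Derivation:
Executing turtle program step by step:
Start: pos=(0,0), heading=0, pen down
LT 120: heading 0 -> 120
RT 45: heading 120 -> 75
FD 19: (0,0) -> (4.918,18.353) [heading=75, draw]
LT 60: heading 75 -> 135
RT 68: heading 135 -> 67
BK 18: (4.918,18.353) -> (-2.116,1.784) [heading=67, draw]
PU: pen up
FD 2: (-2.116,1.784) -> (-1.334,3.625) [heading=67, move]
FD 4: (-1.334,3.625) -> (0.229,7.307) [heading=67, move]
RT 72: heading 67 -> 355
LT 120: heading 355 -> 115
RT 45: heading 115 -> 70
Final: pos=(0.229,7.307), heading=70, 2 segment(s) drawn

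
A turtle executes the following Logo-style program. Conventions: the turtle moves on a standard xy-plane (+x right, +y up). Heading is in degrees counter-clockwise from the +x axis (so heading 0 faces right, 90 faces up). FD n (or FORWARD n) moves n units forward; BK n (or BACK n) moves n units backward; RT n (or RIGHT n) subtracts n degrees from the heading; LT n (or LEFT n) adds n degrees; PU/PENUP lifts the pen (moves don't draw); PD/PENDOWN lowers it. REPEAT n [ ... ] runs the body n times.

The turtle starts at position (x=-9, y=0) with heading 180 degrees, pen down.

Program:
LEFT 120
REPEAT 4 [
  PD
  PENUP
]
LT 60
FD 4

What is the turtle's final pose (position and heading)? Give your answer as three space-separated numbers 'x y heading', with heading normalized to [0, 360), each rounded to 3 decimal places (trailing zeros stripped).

Executing turtle program step by step:
Start: pos=(-9,0), heading=180, pen down
LT 120: heading 180 -> 300
REPEAT 4 [
  -- iteration 1/4 --
  PD: pen down
  PU: pen up
  -- iteration 2/4 --
  PD: pen down
  PU: pen up
  -- iteration 3/4 --
  PD: pen down
  PU: pen up
  -- iteration 4/4 --
  PD: pen down
  PU: pen up
]
LT 60: heading 300 -> 0
FD 4: (-9,0) -> (-5,0) [heading=0, move]
Final: pos=(-5,0), heading=0, 0 segment(s) drawn

Answer: -5 0 0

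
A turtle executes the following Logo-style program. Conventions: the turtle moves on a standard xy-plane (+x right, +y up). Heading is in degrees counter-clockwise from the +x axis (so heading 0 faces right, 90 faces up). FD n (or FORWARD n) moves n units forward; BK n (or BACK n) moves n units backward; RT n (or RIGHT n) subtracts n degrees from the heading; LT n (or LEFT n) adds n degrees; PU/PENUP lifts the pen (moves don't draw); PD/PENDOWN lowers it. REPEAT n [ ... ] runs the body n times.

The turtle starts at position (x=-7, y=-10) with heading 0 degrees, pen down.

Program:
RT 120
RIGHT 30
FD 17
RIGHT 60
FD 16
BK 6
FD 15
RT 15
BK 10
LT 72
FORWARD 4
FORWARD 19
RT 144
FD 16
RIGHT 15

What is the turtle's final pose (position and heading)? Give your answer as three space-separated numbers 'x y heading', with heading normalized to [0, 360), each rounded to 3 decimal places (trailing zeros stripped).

Executing turtle program step by step:
Start: pos=(-7,-10), heading=0, pen down
RT 120: heading 0 -> 240
RT 30: heading 240 -> 210
FD 17: (-7,-10) -> (-21.722,-18.5) [heading=210, draw]
RT 60: heading 210 -> 150
FD 16: (-21.722,-18.5) -> (-35.579,-10.5) [heading=150, draw]
BK 6: (-35.579,-10.5) -> (-30.383,-13.5) [heading=150, draw]
FD 15: (-30.383,-13.5) -> (-43.373,-6) [heading=150, draw]
RT 15: heading 150 -> 135
BK 10: (-43.373,-6) -> (-36.302,-13.071) [heading=135, draw]
LT 72: heading 135 -> 207
FD 4: (-36.302,-13.071) -> (-39.866,-14.887) [heading=207, draw]
FD 19: (-39.866,-14.887) -> (-56.795,-23.513) [heading=207, draw]
RT 144: heading 207 -> 63
FD 16: (-56.795,-23.513) -> (-49.531,-9.257) [heading=63, draw]
RT 15: heading 63 -> 48
Final: pos=(-49.531,-9.257), heading=48, 8 segment(s) drawn

Answer: -49.531 -9.257 48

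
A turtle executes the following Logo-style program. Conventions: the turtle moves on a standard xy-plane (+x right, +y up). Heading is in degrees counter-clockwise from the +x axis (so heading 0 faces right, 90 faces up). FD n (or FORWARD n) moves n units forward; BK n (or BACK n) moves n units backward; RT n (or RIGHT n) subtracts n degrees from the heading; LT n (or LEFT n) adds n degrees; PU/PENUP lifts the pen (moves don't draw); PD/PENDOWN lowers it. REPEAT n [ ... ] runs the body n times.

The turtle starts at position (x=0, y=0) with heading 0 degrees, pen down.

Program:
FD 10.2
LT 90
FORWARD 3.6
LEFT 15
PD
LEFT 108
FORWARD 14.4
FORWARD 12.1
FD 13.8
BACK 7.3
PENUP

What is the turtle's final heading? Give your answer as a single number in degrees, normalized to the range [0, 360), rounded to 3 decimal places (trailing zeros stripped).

Executing turtle program step by step:
Start: pos=(0,0), heading=0, pen down
FD 10.2: (0,0) -> (10.2,0) [heading=0, draw]
LT 90: heading 0 -> 90
FD 3.6: (10.2,0) -> (10.2,3.6) [heading=90, draw]
LT 15: heading 90 -> 105
PD: pen down
LT 108: heading 105 -> 213
FD 14.4: (10.2,3.6) -> (-1.877,-4.243) [heading=213, draw]
FD 12.1: (-1.877,-4.243) -> (-12.025,-10.833) [heading=213, draw]
FD 13.8: (-12.025,-10.833) -> (-23.598,-18.349) [heading=213, draw]
BK 7.3: (-23.598,-18.349) -> (-17.476,-14.373) [heading=213, draw]
PU: pen up
Final: pos=(-17.476,-14.373), heading=213, 6 segment(s) drawn

Answer: 213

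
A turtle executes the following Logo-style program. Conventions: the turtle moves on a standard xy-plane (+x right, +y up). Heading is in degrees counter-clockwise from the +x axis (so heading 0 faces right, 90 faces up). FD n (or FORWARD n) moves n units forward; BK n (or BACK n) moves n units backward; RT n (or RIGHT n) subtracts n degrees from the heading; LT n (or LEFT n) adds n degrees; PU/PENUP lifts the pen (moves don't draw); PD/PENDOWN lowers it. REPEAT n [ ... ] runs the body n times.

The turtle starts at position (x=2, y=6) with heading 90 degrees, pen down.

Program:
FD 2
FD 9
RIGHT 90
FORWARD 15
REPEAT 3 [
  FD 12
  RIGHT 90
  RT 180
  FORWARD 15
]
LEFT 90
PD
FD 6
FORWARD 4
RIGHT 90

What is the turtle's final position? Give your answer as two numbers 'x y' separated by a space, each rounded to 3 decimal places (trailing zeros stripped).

Executing turtle program step by step:
Start: pos=(2,6), heading=90, pen down
FD 2: (2,6) -> (2,8) [heading=90, draw]
FD 9: (2,8) -> (2,17) [heading=90, draw]
RT 90: heading 90 -> 0
FD 15: (2,17) -> (17,17) [heading=0, draw]
REPEAT 3 [
  -- iteration 1/3 --
  FD 12: (17,17) -> (29,17) [heading=0, draw]
  RT 90: heading 0 -> 270
  RT 180: heading 270 -> 90
  FD 15: (29,17) -> (29,32) [heading=90, draw]
  -- iteration 2/3 --
  FD 12: (29,32) -> (29,44) [heading=90, draw]
  RT 90: heading 90 -> 0
  RT 180: heading 0 -> 180
  FD 15: (29,44) -> (14,44) [heading=180, draw]
  -- iteration 3/3 --
  FD 12: (14,44) -> (2,44) [heading=180, draw]
  RT 90: heading 180 -> 90
  RT 180: heading 90 -> 270
  FD 15: (2,44) -> (2,29) [heading=270, draw]
]
LT 90: heading 270 -> 0
PD: pen down
FD 6: (2,29) -> (8,29) [heading=0, draw]
FD 4: (8,29) -> (12,29) [heading=0, draw]
RT 90: heading 0 -> 270
Final: pos=(12,29), heading=270, 11 segment(s) drawn

Answer: 12 29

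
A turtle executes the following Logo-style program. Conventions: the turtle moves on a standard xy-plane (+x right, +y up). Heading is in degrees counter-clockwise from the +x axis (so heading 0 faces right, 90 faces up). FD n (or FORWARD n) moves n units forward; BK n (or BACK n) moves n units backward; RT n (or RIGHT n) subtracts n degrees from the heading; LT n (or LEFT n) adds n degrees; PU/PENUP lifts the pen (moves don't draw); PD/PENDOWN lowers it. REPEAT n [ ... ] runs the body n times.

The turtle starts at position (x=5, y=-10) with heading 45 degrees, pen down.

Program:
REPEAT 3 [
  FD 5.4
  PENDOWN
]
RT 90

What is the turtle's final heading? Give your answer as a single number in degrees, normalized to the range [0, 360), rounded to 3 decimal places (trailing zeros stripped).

Answer: 315

Derivation:
Executing turtle program step by step:
Start: pos=(5,-10), heading=45, pen down
REPEAT 3 [
  -- iteration 1/3 --
  FD 5.4: (5,-10) -> (8.818,-6.182) [heading=45, draw]
  PD: pen down
  -- iteration 2/3 --
  FD 5.4: (8.818,-6.182) -> (12.637,-2.363) [heading=45, draw]
  PD: pen down
  -- iteration 3/3 --
  FD 5.4: (12.637,-2.363) -> (16.455,1.455) [heading=45, draw]
  PD: pen down
]
RT 90: heading 45 -> 315
Final: pos=(16.455,1.455), heading=315, 3 segment(s) drawn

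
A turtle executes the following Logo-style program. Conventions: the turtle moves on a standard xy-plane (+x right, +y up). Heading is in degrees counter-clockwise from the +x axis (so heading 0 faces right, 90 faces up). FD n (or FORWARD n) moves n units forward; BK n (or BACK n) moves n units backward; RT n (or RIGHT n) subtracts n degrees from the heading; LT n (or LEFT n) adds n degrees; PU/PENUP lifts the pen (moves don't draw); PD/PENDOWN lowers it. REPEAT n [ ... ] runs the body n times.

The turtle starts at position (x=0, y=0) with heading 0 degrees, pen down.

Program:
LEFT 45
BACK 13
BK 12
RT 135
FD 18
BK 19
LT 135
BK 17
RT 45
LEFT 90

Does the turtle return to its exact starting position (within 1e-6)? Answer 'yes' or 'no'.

Executing turtle program step by step:
Start: pos=(0,0), heading=0, pen down
LT 45: heading 0 -> 45
BK 13: (0,0) -> (-9.192,-9.192) [heading=45, draw]
BK 12: (-9.192,-9.192) -> (-17.678,-17.678) [heading=45, draw]
RT 135: heading 45 -> 270
FD 18: (-17.678,-17.678) -> (-17.678,-35.678) [heading=270, draw]
BK 19: (-17.678,-35.678) -> (-17.678,-16.678) [heading=270, draw]
LT 135: heading 270 -> 45
BK 17: (-17.678,-16.678) -> (-29.698,-28.698) [heading=45, draw]
RT 45: heading 45 -> 0
LT 90: heading 0 -> 90
Final: pos=(-29.698,-28.698), heading=90, 5 segment(s) drawn

Start position: (0, 0)
Final position: (-29.698, -28.698)
Distance = 41.299; >= 1e-6 -> NOT closed

Answer: no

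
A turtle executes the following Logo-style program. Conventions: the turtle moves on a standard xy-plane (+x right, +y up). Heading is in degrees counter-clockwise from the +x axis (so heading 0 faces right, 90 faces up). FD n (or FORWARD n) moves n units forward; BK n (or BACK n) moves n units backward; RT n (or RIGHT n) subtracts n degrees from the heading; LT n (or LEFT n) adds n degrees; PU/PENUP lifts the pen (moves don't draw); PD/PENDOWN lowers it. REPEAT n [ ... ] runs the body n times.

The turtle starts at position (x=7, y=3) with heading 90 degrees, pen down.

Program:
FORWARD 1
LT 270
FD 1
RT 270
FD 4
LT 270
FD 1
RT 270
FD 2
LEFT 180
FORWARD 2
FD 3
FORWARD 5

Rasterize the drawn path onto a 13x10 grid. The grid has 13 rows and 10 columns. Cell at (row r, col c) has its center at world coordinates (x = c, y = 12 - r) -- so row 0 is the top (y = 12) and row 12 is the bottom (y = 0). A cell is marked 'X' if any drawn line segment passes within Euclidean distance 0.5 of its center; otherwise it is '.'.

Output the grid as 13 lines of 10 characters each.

Answer: ..........
..........
.........X
.........X
........XX
........XX
........XX
........XX
.......XXX
.......X.X
.........X
.........X
.........X

Derivation:
Segment 0: (7,3) -> (7,4)
Segment 1: (7,4) -> (8,4)
Segment 2: (8,4) -> (8,8)
Segment 3: (8,8) -> (9,8)
Segment 4: (9,8) -> (9,10)
Segment 5: (9,10) -> (9,8)
Segment 6: (9,8) -> (9,5)
Segment 7: (9,5) -> (9,0)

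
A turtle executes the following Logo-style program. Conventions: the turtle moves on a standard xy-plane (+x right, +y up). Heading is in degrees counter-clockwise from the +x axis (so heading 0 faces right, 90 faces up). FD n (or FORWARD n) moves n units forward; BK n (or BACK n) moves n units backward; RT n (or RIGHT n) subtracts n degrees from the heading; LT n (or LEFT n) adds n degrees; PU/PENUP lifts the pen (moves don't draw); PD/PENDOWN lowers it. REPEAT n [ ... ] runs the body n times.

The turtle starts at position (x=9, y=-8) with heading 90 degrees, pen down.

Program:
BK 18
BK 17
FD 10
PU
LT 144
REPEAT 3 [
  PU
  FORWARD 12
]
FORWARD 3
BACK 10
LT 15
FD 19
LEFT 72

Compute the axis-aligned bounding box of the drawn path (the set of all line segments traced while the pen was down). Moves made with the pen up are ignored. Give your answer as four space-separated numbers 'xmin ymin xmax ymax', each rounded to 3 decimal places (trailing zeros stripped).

Executing turtle program step by step:
Start: pos=(9,-8), heading=90, pen down
BK 18: (9,-8) -> (9,-26) [heading=90, draw]
BK 17: (9,-26) -> (9,-43) [heading=90, draw]
FD 10: (9,-43) -> (9,-33) [heading=90, draw]
PU: pen up
LT 144: heading 90 -> 234
REPEAT 3 [
  -- iteration 1/3 --
  PU: pen up
  FD 12: (9,-33) -> (1.947,-42.708) [heading=234, move]
  -- iteration 2/3 --
  PU: pen up
  FD 12: (1.947,-42.708) -> (-5.107,-52.416) [heading=234, move]
  -- iteration 3/3 --
  PU: pen up
  FD 12: (-5.107,-52.416) -> (-12.16,-62.125) [heading=234, move]
]
FD 3: (-12.16,-62.125) -> (-13.924,-64.552) [heading=234, move]
BK 10: (-13.924,-64.552) -> (-8.046,-56.461) [heading=234, move]
LT 15: heading 234 -> 249
FD 19: (-8.046,-56.461) -> (-14.855,-74.2) [heading=249, move]
LT 72: heading 249 -> 321
Final: pos=(-14.855,-74.2), heading=321, 3 segment(s) drawn

Segment endpoints: x in {9, 9, 9}, y in {-43, -33, -26, -8}
xmin=9, ymin=-43, xmax=9, ymax=-8

Answer: 9 -43 9 -8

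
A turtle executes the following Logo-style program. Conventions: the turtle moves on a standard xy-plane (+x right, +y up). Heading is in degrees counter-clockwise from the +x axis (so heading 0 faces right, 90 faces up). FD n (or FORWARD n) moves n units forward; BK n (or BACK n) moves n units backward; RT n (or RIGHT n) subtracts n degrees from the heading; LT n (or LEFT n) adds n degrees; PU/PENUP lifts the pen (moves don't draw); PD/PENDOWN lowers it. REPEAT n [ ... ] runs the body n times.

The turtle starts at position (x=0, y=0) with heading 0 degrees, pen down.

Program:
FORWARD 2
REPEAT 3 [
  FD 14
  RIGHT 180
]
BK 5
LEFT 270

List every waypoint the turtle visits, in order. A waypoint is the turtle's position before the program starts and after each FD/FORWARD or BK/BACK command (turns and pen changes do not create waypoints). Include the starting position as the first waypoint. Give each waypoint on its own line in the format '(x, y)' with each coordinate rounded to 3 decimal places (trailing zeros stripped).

Answer: (0, 0)
(2, 0)
(16, 0)
(2, 0)
(16, 0)
(21, 0)

Derivation:
Executing turtle program step by step:
Start: pos=(0,0), heading=0, pen down
FD 2: (0,0) -> (2,0) [heading=0, draw]
REPEAT 3 [
  -- iteration 1/3 --
  FD 14: (2,0) -> (16,0) [heading=0, draw]
  RT 180: heading 0 -> 180
  -- iteration 2/3 --
  FD 14: (16,0) -> (2,0) [heading=180, draw]
  RT 180: heading 180 -> 0
  -- iteration 3/3 --
  FD 14: (2,0) -> (16,0) [heading=0, draw]
  RT 180: heading 0 -> 180
]
BK 5: (16,0) -> (21,0) [heading=180, draw]
LT 270: heading 180 -> 90
Final: pos=(21,0), heading=90, 5 segment(s) drawn
Waypoints (6 total):
(0, 0)
(2, 0)
(16, 0)
(2, 0)
(16, 0)
(21, 0)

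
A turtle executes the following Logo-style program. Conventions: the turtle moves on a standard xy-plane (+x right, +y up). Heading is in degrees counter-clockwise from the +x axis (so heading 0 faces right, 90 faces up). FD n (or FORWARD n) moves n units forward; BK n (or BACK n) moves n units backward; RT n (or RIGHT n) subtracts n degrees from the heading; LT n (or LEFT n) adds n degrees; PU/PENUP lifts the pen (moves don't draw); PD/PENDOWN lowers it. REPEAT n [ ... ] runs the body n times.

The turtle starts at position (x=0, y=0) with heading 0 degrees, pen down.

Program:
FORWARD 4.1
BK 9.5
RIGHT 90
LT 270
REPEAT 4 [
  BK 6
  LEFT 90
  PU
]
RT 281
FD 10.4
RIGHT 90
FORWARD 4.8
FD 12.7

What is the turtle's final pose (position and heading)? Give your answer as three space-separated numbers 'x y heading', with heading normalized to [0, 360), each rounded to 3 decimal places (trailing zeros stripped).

Answer: -24.563 -6.87 169

Derivation:
Executing turtle program step by step:
Start: pos=(0,0), heading=0, pen down
FD 4.1: (0,0) -> (4.1,0) [heading=0, draw]
BK 9.5: (4.1,0) -> (-5.4,0) [heading=0, draw]
RT 90: heading 0 -> 270
LT 270: heading 270 -> 180
REPEAT 4 [
  -- iteration 1/4 --
  BK 6: (-5.4,0) -> (0.6,0) [heading=180, draw]
  LT 90: heading 180 -> 270
  PU: pen up
  -- iteration 2/4 --
  BK 6: (0.6,0) -> (0.6,6) [heading=270, move]
  LT 90: heading 270 -> 0
  PU: pen up
  -- iteration 3/4 --
  BK 6: (0.6,6) -> (-5.4,6) [heading=0, move]
  LT 90: heading 0 -> 90
  PU: pen up
  -- iteration 4/4 --
  BK 6: (-5.4,6) -> (-5.4,0) [heading=90, move]
  LT 90: heading 90 -> 180
  PU: pen up
]
RT 281: heading 180 -> 259
FD 10.4: (-5.4,0) -> (-7.384,-10.209) [heading=259, move]
RT 90: heading 259 -> 169
FD 4.8: (-7.384,-10.209) -> (-12.096,-9.293) [heading=169, move]
FD 12.7: (-12.096,-9.293) -> (-24.563,-6.87) [heading=169, move]
Final: pos=(-24.563,-6.87), heading=169, 3 segment(s) drawn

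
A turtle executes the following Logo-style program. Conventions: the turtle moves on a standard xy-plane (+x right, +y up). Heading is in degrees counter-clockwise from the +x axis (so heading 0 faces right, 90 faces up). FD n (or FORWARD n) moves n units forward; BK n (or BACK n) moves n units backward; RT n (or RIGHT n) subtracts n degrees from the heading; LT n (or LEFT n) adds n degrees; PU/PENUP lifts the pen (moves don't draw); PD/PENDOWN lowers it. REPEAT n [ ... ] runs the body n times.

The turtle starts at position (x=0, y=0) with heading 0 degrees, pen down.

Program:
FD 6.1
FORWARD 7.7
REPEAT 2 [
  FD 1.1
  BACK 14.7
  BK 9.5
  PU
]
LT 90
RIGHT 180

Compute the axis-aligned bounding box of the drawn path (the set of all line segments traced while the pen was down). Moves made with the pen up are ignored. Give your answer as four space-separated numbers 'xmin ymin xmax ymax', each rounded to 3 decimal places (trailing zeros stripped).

Executing turtle program step by step:
Start: pos=(0,0), heading=0, pen down
FD 6.1: (0,0) -> (6.1,0) [heading=0, draw]
FD 7.7: (6.1,0) -> (13.8,0) [heading=0, draw]
REPEAT 2 [
  -- iteration 1/2 --
  FD 1.1: (13.8,0) -> (14.9,0) [heading=0, draw]
  BK 14.7: (14.9,0) -> (0.2,0) [heading=0, draw]
  BK 9.5: (0.2,0) -> (-9.3,0) [heading=0, draw]
  PU: pen up
  -- iteration 2/2 --
  FD 1.1: (-9.3,0) -> (-8.2,0) [heading=0, move]
  BK 14.7: (-8.2,0) -> (-22.9,0) [heading=0, move]
  BK 9.5: (-22.9,0) -> (-32.4,0) [heading=0, move]
  PU: pen up
]
LT 90: heading 0 -> 90
RT 180: heading 90 -> 270
Final: pos=(-32.4,0), heading=270, 5 segment(s) drawn

Segment endpoints: x in {-9.3, 0, 0.2, 6.1, 13.8, 14.9}, y in {0}
xmin=-9.3, ymin=0, xmax=14.9, ymax=0

Answer: -9.3 0 14.9 0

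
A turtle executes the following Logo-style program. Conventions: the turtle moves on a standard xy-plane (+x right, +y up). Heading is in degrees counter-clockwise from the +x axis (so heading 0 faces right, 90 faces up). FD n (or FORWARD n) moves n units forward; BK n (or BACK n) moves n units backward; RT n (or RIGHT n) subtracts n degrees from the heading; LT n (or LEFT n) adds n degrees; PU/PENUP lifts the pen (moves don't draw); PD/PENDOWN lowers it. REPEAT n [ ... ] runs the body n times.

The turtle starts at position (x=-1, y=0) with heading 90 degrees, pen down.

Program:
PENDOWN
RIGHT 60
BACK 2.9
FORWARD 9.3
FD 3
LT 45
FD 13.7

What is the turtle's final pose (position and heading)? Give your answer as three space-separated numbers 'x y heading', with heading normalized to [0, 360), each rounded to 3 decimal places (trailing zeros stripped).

Answer: 10.686 17.933 75

Derivation:
Executing turtle program step by step:
Start: pos=(-1,0), heading=90, pen down
PD: pen down
RT 60: heading 90 -> 30
BK 2.9: (-1,0) -> (-3.511,-1.45) [heading=30, draw]
FD 9.3: (-3.511,-1.45) -> (4.543,3.2) [heading=30, draw]
FD 3: (4.543,3.2) -> (7.141,4.7) [heading=30, draw]
LT 45: heading 30 -> 75
FD 13.7: (7.141,4.7) -> (10.686,17.933) [heading=75, draw]
Final: pos=(10.686,17.933), heading=75, 4 segment(s) drawn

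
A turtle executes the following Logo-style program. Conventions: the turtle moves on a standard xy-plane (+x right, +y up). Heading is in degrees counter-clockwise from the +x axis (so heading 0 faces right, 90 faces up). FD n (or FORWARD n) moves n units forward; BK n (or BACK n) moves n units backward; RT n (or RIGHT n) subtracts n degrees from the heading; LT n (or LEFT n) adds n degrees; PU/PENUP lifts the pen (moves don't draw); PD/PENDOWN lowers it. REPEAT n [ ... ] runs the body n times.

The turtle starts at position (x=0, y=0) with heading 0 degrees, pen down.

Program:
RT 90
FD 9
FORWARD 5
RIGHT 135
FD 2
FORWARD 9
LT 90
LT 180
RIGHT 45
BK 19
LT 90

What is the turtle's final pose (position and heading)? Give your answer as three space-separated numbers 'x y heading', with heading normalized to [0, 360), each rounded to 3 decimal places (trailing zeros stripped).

Executing turtle program step by step:
Start: pos=(0,0), heading=0, pen down
RT 90: heading 0 -> 270
FD 9: (0,0) -> (0,-9) [heading=270, draw]
FD 5: (0,-9) -> (0,-14) [heading=270, draw]
RT 135: heading 270 -> 135
FD 2: (0,-14) -> (-1.414,-12.586) [heading=135, draw]
FD 9: (-1.414,-12.586) -> (-7.778,-6.222) [heading=135, draw]
LT 90: heading 135 -> 225
LT 180: heading 225 -> 45
RT 45: heading 45 -> 0
BK 19: (-7.778,-6.222) -> (-26.778,-6.222) [heading=0, draw]
LT 90: heading 0 -> 90
Final: pos=(-26.778,-6.222), heading=90, 5 segment(s) drawn

Answer: -26.778 -6.222 90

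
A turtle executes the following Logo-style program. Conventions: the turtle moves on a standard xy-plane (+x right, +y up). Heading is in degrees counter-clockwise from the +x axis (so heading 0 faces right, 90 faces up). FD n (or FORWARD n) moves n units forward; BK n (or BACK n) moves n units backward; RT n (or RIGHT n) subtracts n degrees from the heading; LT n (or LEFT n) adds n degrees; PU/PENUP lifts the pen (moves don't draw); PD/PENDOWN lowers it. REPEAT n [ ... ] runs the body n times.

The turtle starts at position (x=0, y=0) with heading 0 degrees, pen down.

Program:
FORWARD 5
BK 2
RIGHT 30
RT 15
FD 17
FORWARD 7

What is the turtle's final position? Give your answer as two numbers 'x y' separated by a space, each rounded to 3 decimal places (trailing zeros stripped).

Answer: 19.971 -16.971

Derivation:
Executing turtle program step by step:
Start: pos=(0,0), heading=0, pen down
FD 5: (0,0) -> (5,0) [heading=0, draw]
BK 2: (5,0) -> (3,0) [heading=0, draw]
RT 30: heading 0 -> 330
RT 15: heading 330 -> 315
FD 17: (3,0) -> (15.021,-12.021) [heading=315, draw]
FD 7: (15.021,-12.021) -> (19.971,-16.971) [heading=315, draw]
Final: pos=(19.971,-16.971), heading=315, 4 segment(s) drawn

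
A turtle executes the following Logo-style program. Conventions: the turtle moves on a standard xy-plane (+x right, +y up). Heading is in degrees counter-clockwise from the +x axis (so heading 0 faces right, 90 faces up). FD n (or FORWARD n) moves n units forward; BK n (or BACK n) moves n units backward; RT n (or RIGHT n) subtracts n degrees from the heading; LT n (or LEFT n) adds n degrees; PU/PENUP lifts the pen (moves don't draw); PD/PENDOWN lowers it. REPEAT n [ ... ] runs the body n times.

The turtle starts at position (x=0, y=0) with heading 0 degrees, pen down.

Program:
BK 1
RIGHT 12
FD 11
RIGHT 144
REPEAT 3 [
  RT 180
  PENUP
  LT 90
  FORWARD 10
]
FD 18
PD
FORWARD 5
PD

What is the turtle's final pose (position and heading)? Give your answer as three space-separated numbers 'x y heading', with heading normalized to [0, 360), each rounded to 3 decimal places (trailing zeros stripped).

Answer: 28.25 -19.231 294

Derivation:
Executing turtle program step by step:
Start: pos=(0,0), heading=0, pen down
BK 1: (0,0) -> (-1,0) [heading=0, draw]
RT 12: heading 0 -> 348
FD 11: (-1,0) -> (9.76,-2.287) [heading=348, draw]
RT 144: heading 348 -> 204
REPEAT 3 [
  -- iteration 1/3 --
  RT 180: heading 204 -> 24
  PU: pen up
  LT 90: heading 24 -> 114
  FD 10: (9.76,-2.287) -> (5.692,6.848) [heading=114, move]
  -- iteration 2/3 --
  RT 180: heading 114 -> 294
  PU: pen up
  LT 90: heading 294 -> 24
  FD 10: (5.692,6.848) -> (14.828,10.916) [heading=24, move]
  -- iteration 3/3 --
  RT 180: heading 24 -> 204
  PU: pen up
  LT 90: heading 204 -> 294
  FD 10: (14.828,10.916) -> (18.895,1.78) [heading=294, move]
]
FD 18: (18.895,1.78) -> (26.216,-14.663) [heading=294, move]
PD: pen down
FD 5: (26.216,-14.663) -> (28.25,-19.231) [heading=294, draw]
PD: pen down
Final: pos=(28.25,-19.231), heading=294, 3 segment(s) drawn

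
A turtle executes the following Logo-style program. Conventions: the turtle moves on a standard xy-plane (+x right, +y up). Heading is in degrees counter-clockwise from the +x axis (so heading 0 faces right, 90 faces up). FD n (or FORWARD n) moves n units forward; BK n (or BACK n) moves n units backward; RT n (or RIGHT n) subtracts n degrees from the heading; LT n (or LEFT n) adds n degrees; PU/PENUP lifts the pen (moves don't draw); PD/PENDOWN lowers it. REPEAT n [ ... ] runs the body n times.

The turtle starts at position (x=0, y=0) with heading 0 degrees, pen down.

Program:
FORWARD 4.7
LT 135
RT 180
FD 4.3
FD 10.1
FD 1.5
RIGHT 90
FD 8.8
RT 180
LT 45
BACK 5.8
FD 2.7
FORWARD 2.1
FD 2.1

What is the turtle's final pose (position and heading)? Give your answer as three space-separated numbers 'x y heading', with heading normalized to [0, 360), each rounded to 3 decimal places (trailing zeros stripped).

Answer: 9.72 -16.366 90

Derivation:
Executing turtle program step by step:
Start: pos=(0,0), heading=0, pen down
FD 4.7: (0,0) -> (4.7,0) [heading=0, draw]
LT 135: heading 0 -> 135
RT 180: heading 135 -> 315
FD 4.3: (4.7,0) -> (7.741,-3.041) [heading=315, draw]
FD 10.1: (7.741,-3.041) -> (14.882,-10.182) [heading=315, draw]
FD 1.5: (14.882,-10.182) -> (15.943,-11.243) [heading=315, draw]
RT 90: heading 315 -> 225
FD 8.8: (15.943,-11.243) -> (9.72,-17.466) [heading=225, draw]
RT 180: heading 225 -> 45
LT 45: heading 45 -> 90
BK 5.8: (9.72,-17.466) -> (9.72,-23.266) [heading=90, draw]
FD 2.7: (9.72,-23.266) -> (9.72,-20.566) [heading=90, draw]
FD 2.1: (9.72,-20.566) -> (9.72,-18.466) [heading=90, draw]
FD 2.1: (9.72,-18.466) -> (9.72,-16.366) [heading=90, draw]
Final: pos=(9.72,-16.366), heading=90, 9 segment(s) drawn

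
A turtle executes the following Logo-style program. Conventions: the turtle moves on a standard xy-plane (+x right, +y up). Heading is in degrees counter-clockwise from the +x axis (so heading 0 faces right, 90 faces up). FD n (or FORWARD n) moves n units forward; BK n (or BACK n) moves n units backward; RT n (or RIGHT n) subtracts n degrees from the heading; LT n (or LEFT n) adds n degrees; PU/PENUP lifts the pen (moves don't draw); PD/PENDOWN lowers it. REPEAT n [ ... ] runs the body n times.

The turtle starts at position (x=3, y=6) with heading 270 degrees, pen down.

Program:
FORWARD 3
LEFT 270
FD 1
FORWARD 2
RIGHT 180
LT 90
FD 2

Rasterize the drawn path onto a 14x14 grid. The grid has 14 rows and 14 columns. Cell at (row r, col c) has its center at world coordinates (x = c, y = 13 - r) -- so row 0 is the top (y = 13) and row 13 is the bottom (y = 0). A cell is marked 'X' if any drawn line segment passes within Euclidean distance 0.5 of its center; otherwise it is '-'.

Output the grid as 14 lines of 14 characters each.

Answer: --------------
--------------
--------------
--------------
--------------
--------------
--------------
---X----------
X--X----------
X--X----------
XXXX----------
--------------
--------------
--------------

Derivation:
Segment 0: (3,6) -> (3,3)
Segment 1: (3,3) -> (2,3)
Segment 2: (2,3) -> (-0,3)
Segment 3: (-0,3) -> (0,5)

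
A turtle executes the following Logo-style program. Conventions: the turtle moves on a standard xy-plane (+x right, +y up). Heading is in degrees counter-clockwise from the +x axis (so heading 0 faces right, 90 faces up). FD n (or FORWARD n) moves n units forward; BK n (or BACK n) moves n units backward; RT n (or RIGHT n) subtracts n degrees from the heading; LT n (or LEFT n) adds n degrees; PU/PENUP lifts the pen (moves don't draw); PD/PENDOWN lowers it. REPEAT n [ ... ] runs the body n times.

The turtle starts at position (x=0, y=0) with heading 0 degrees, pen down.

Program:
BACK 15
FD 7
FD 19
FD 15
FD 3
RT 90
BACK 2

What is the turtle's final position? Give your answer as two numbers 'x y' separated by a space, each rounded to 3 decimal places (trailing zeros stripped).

Answer: 29 2

Derivation:
Executing turtle program step by step:
Start: pos=(0,0), heading=0, pen down
BK 15: (0,0) -> (-15,0) [heading=0, draw]
FD 7: (-15,0) -> (-8,0) [heading=0, draw]
FD 19: (-8,0) -> (11,0) [heading=0, draw]
FD 15: (11,0) -> (26,0) [heading=0, draw]
FD 3: (26,0) -> (29,0) [heading=0, draw]
RT 90: heading 0 -> 270
BK 2: (29,0) -> (29,2) [heading=270, draw]
Final: pos=(29,2), heading=270, 6 segment(s) drawn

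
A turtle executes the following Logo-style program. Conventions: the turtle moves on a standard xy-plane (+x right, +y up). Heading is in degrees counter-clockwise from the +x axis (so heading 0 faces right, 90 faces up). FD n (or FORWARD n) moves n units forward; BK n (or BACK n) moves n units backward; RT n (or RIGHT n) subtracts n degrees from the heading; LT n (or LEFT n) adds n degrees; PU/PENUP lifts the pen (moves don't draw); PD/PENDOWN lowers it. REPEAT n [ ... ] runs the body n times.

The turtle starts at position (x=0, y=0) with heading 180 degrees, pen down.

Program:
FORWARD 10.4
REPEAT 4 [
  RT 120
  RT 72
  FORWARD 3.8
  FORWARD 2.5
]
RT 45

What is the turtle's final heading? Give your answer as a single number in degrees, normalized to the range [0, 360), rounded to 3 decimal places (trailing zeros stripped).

Answer: 87

Derivation:
Executing turtle program step by step:
Start: pos=(0,0), heading=180, pen down
FD 10.4: (0,0) -> (-10.4,0) [heading=180, draw]
REPEAT 4 [
  -- iteration 1/4 --
  RT 120: heading 180 -> 60
  RT 72: heading 60 -> 348
  FD 3.8: (-10.4,0) -> (-6.683,-0.79) [heading=348, draw]
  FD 2.5: (-6.683,-0.79) -> (-4.238,-1.31) [heading=348, draw]
  -- iteration 2/4 --
  RT 120: heading 348 -> 228
  RT 72: heading 228 -> 156
  FD 3.8: (-4.238,-1.31) -> (-7.709,0.236) [heading=156, draw]
  FD 2.5: (-7.709,0.236) -> (-9.993,1.253) [heading=156, draw]
  -- iteration 3/4 --
  RT 120: heading 156 -> 36
  RT 72: heading 36 -> 324
  FD 3.8: (-9.993,1.253) -> (-6.919,-0.981) [heading=324, draw]
  FD 2.5: (-6.919,-0.981) -> (-4.896,-2.45) [heading=324, draw]
  -- iteration 4/4 --
  RT 120: heading 324 -> 204
  RT 72: heading 204 -> 132
  FD 3.8: (-4.896,-2.45) -> (-7.439,0.374) [heading=132, draw]
  FD 2.5: (-7.439,0.374) -> (-9.112,2.231) [heading=132, draw]
]
RT 45: heading 132 -> 87
Final: pos=(-9.112,2.231), heading=87, 9 segment(s) drawn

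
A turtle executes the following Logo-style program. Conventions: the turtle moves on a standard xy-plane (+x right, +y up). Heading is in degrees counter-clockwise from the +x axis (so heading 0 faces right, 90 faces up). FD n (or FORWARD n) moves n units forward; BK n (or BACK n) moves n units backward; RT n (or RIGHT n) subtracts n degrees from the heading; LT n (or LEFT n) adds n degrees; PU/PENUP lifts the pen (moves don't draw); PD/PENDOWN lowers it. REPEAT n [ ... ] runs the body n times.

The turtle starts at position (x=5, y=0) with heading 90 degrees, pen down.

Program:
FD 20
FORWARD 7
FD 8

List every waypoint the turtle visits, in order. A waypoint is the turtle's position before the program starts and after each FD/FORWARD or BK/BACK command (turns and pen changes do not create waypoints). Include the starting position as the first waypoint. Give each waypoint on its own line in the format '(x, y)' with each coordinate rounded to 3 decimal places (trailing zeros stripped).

Answer: (5, 0)
(5, 20)
(5, 27)
(5, 35)

Derivation:
Executing turtle program step by step:
Start: pos=(5,0), heading=90, pen down
FD 20: (5,0) -> (5,20) [heading=90, draw]
FD 7: (5,20) -> (5,27) [heading=90, draw]
FD 8: (5,27) -> (5,35) [heading=90, draw]
Final: pos=(5,35), heading=90, 3 segment(s) drawn
Waypoints (4 total):
(5, 0)
(5, 20)
(5, 27)
(5, 35)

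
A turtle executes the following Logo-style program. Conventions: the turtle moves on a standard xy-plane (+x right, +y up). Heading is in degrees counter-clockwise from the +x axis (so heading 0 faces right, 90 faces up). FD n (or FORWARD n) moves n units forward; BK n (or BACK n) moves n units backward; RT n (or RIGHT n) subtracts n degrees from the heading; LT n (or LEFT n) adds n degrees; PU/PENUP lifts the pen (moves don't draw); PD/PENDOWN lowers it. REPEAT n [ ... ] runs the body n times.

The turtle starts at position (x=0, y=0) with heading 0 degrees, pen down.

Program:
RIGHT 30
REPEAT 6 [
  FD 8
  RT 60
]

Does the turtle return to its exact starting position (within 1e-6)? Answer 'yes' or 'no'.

Executing turtle program step by step:
Start: pos=(0,0), heading=0, pen down
RT 30: heading 0 -> 330
REPEAT 6 [
  -- iteration 1/6 --
  FD 8: (0,0) -> (6.928,-4) [heading=330, draw]
  RT 60: heading 330 -> 270
  -- iteration 2/6 --
  FD 8: (6.928,-4) -> (6.928,-12) [heading=270, draw]
  RT 60: heading 270 -> 210
  -- iteration 3/6 --
  FD 8: (6.928,-12) -> (0,-16) [heading=210, draw]
  RT 60: heading 210 -> 150
  -- iteration 4/6 --
  FD 8: (0,-16) -> (-6.928,-12) [heading=150, draw]
  RT 60: heading 150 -> 90
  -- iteration 5/6 --
  FD 8: (-6.928,-12) -> (-6.928,-4) [heading=90, draw]
  RT 60: heading 90 -> 30
  -- iteration 6/6 --
  FD 8: (-6.928,-4) -> (0,0) [heading=30, draw]
  RT 60: heading 30 -> 330
]
Final: pos=(0,0), heading=330, 6 segment(s) drawn

Start position: (0, 0)
Final position: (0, 0)
Distance = 0; < 1e-6 -> CLOSED

Answer: yes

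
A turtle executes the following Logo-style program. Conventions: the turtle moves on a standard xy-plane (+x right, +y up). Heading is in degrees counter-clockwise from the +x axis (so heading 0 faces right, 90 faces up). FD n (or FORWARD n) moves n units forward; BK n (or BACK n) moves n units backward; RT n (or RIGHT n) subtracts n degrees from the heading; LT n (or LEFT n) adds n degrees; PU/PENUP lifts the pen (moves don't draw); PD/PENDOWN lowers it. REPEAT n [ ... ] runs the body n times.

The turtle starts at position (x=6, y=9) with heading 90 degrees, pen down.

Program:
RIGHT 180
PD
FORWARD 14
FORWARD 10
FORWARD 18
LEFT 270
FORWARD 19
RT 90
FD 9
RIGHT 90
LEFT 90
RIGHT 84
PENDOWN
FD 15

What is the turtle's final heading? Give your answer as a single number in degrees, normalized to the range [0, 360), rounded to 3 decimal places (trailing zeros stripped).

Answer: 6

Derivation:
Executing turtle program step by step:
Start: pos=(6,9), heading=90, pen down
RT 180: heading 90 -> 270
PD: pen down
FD 14: (6,9) -> (6,-5) [heading=270, draw]
FD 10: (6,-5) -> (6,-15) [heading=270, draw]
FD 18: (6,-15) -> (6,-33) [heading=270, draw]
LT 270: heading 270 -> 180
FD 19: (6,-33) -> (-13,-33) [heading=180, draw]
RT 90: heading 180 -> 90
FD 9: (-13,-33) -> (-13,-24) [heading=90, draw]
RT 90: heading 90 -> 0
LT 90: heading 0 -> 90
RT 84: heading 90 -> 6
PD: pen down
FD 15: (-13,-24) -> (1.918,-22.432) [heading=6, draw]
Final: pos=(1.918,-22.432), heading=6, 6 segment(s) drawn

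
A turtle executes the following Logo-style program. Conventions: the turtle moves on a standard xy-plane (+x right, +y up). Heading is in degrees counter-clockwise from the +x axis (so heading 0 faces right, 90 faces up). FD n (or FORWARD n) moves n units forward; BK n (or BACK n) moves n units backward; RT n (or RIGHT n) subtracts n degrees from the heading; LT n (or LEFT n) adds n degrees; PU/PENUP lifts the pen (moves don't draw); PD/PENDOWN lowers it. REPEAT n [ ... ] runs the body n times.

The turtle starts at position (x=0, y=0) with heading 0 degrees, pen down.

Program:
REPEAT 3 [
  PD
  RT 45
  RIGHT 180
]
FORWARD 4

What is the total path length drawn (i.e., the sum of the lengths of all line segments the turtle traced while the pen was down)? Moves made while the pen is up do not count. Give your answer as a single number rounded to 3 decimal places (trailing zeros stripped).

Executing turtle program step by step:
Start: pos=(0,0), heading=0, pen down
REPEAT 3 [
  -- iteration 1/3 --
  PD: pen down
  RT 45: heading 0 -> 315
  RT 180: heading 315 -> 135
  -- iteration 2/3 --
  PD: pen down
  RT 45: heading 135 -> 90
  RT 180: heading 90 -> 270
  -- iteration 3/3 --
  PD: pen down
  RT 45: heading 270 -> 225
  RT 180: heading 225 -> 45
]
FD 4: (0,0) -> (2.828,2.828) [heading=45, draw]
Final: pos=(2.828,2.828), heading=45, 1 segment(s) drawn

Segment lengths:
  seg 1: (0,0) -> (2.828,2.828), length = 4
Total = 4

Answer: 4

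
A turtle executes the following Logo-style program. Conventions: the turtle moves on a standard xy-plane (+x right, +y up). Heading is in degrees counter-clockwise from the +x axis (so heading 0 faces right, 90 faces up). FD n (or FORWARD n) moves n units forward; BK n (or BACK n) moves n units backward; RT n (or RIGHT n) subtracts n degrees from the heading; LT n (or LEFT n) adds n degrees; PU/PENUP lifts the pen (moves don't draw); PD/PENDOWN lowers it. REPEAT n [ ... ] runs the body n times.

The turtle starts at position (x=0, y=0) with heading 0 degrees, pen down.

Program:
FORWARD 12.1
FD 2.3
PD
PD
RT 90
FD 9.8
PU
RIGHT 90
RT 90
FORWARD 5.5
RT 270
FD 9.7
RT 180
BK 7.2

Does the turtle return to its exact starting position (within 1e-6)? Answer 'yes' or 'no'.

Executing turtle program step by step:
Start: pos=(0,0), heading=0, pen down
FD 12.1: (0,0) -> (12.1,0) [heading=0, draw]
FD 2.3: (12.1,0) -> (14.4,0) [heading=0, draw]
PD: pen down
PD: pen down
RT 90: heading 0 -> 270
FD 9.8: (14.4,0) -> (14.4,-9.8) [heading=270, draw]
PU: pen up
RT 90: heading 270 -> 180
RT 90: heading 180 -> 90
FD 5.5: (14.4,-9.8) -> (14.4,-4.3) [heading=90, move]
RT 270: heading 90 -> 180
FD 9.7: (14.4,-4.3) -> (4.7,-4.3) [heading=180, move]
RT 180: heading 180 -> 0
BK 7.2: (4.7,-4.3) -> (-2.5,-4.3) [heading=0, move]
Final: pos=(-2.5,-4.3), heading=0, 3 segment(s) drawn

Start position: (0, 0)
Final position: (-2.5, -4.3)
Distance = 4.974; >= 1e-6 -> NOT closed

Answer: no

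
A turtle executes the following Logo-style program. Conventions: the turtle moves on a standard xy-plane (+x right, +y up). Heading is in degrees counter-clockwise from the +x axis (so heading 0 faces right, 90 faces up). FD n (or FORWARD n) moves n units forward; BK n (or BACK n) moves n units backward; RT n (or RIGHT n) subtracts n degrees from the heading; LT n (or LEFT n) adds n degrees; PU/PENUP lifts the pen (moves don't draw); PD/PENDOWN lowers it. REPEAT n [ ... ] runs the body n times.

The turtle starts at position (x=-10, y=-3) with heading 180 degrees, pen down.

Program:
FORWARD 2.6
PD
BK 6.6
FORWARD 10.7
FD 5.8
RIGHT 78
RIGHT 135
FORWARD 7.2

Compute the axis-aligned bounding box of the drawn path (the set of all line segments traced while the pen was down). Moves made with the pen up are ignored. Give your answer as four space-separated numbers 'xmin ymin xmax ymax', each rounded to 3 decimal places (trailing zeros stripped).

Executing turtle program step by step:
Start: pos=(-10,-3), heading=180, pen down
FD 2.6: (-10,-3) -> (-12.6,-3) [heading=180, draw]
PD: pen down
BK 6.6: (-12.6,-3) -> (-6,-3) [heading=180, draw]
FD 10.7: (-6,-3) -> (-16.7,-3) [heading=180, draw]
FD 5.8: (-16.7,-3) -> (-22.5,-3) [heading=180, draw]
RT 78: heading 180 -> 102
RT 135: heading 102 -> 327
FD 7.2: (-22.5,-3) -> (-16.462,-6.921) [heading=327, draw]
Final: pos=(-16.462,-6.921), heading=327, 5 segment(s) drawn

Segment endpoints: x in {-22.5, -16.7, -16.462, -12.6, -10, -6}, y in {-6.921, -3, -3, -3, -3, -3}
xmin=-22.5, ymin=-6.921, xmax=-6, ymax=-3

Answer: -22.5 -6.921 -6 -3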